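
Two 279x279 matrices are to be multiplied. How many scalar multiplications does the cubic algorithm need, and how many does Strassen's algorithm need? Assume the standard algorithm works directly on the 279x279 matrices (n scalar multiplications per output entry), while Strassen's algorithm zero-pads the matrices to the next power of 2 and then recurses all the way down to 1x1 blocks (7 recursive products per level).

Matrix multiplication for 279x279 matrices:

Strassen's algorithm requires power-of-2 dimensions. Pad 279x279 to 512x512 (next power of 2).

Standard algorithm: 279^3 = 21717639 multiplications
Strassen's algorithm: 7^(log2(512)) = 7^9 = 40353607 multiplications
Difference: 21717639 - 40353607 = -18635968 (Strassen uses MORE here due to padding overhead — for small or just-over-power-of-2 n, padding can outweigh the per-level savings)

Standard: 21717639 multiplications (279^3). Strassen: 40353607 multiplications (7^9, after padding to 512x512). Strassen reduces 8 recursive multiplications to 7 at each level.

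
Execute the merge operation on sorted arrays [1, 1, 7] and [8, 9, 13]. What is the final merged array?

Merging process:

Compare 1 vs 8: take 1 from left. Merged: [1]
Compare 1 vs 8: take 1 from left. Merged: [1, 1]
Compare 7 vs 8: take 7 from left. Merged: [1, 1, 7]
Append remaining from right: [8, 9, 13]. Merged: [1, 1, 7, 8, 9, 13]

Final merged array: [1, 1, 7, 8, 9, 13]
Total comparisons: 3

The merged array is [1, 1, 7, 8, 9, 13], requiring 3 comparisons. The merge step runs in O(n) time where n is the total number of elements.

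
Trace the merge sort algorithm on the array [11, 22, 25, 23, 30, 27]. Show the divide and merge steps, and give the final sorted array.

Merge sort trace:

Split: [11, 22, 25, 23, 30, 27] -> [11, 22, 25] and [23, 30, 27]
  Split: [11, 22, 25] -> [11] and [22, 25]
    Split: [22, 25] -> [22] and [25]
    Merge: [22] + [25] -> [22, 25]
  Merge: [11] + [22, 25] -> [11, 22, 25]
  Split: [23, 30, 27] -> [23] and [30, 27]
    Split: [30, 27] -> [30] and [27]
    Merge: [30] + [27] -> [27, 30]
  Merge: [23] + [27, 30] -> [23, 27, 30]
Merge: [11, 22, 25] + [23, 27, 30] -> [11, 22, 23, 25, 27, 30]

Final sorted array: [11, 22, 23, 25, 27, 30]

The merge sort proceeds by recursively splitting the array and merging sorted halves.
After all merges, the sorted array is [11, 22, 23, 25, 27, 30].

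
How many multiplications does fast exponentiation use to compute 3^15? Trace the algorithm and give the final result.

Computing 3^15 by squaring (build up from 3^1; each line after the first costs one multiplication):

3^1 = 3
3^2 = (3^1)^2 = 3^2 = 9
3^3 = 3 * 3^2 = 3 * 9 = 27
3^6 = (3^3)^2 = 27^2 = 729
3^7 = 3 * 3^6 = 3 * 729 = 2187
3^14 = (3^7)^2 = 2187^2 = 4782969
3^15 = 3 * 3^14 = 3 * 4782969 = 14348907

Result: 14348907
Multiplications needed: 6 (6 lines after 3^1)

3^15 = 14348907. Using exponentiation by squaring, this requires 6 multiplications. The key idea: if the exponent is even, square the half-power; if odd, multiply by the base once.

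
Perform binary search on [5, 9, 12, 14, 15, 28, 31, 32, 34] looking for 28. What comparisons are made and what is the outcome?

Binary search for 28 in [5, 9, 12, 14, 15, 28, 31, 32, 34]:

lo=0, hi=8, mid=4, arr[mid]=15 -> 15 < 28, search right half
lo=5, hi=8, mid=6, arr[mid]=31 -> 31 > 28, search left half
lo=5, hi=5, mid=5, arr[mid]=28 -> Found target at index 5!

Binary search finds 28 at index 5 after 3 comparisons. The search repeatedly halves the search space by comparing with the middle element.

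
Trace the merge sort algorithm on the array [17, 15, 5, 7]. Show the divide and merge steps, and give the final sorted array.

Merge sort trace:

Split: [17, 15, 5, 7] -> [17, 15] and [5, 7]
  Split: [17, 15] -> [17] and [15]
  Merge: [17] + [15] -> [15, 17]
  Split: [5, 7] -> [5] and [7]
  Merge: [5] + [7] -> [5, 7]
Merge: [15, 17] + [5, 7] -> [5, 7, 15, 17]

Final sorted array: [5, 7, 15, 17]

The merge sort proceeds by recursively splitting the array and merging sorted halves.
After all merges, the sorted array is [5, 7, 15, 17].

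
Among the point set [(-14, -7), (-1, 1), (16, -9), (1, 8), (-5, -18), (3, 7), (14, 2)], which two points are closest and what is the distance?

Computing all pairwise distances among 7 points:

d((-14, -7), (-1, 1)) = 15.2643
d((-14, -7), (16, -9)) = 30.0666
d((-14, -7), (1, 8)) = 21.2132
d((-14, -7), (-5, -18)) = 14.2127
d((-14, -7), (3, 7)) = 22.0227
d((-14, -7), (14, 2)) = 29.4109
d((-1, 1), (16, -9)) = 19.7231
d((-1, 1), (1, 8)) = 7.2801
d((-1, 1), (-5, -18)) = 19.4165
d((-1, 1), (3, 7)) = 7.2111
d((-1, 1), (14, 2)) = 15.0333
d((16, -9), (1, 8)) = 22.6716
d((16, -9), (-5, -18)) = 22.8473
d((16, -9), (3, 7)) = 20.6155
d((16, -9), (14, 2)) = 11.1803
d((1, 8), (-5, -18)) = 26.6833
d((1, 8), (3, 7)) = 2.2361 <-- minimum
d((1, 8), (14, 2)) = 14.3178
d((-5, -18), (3, 7)) = 26.2488
d((-5, -18), (14, 2)) = 27.5862
d((3, 7), (14, 2)) = 12.083

Closest pair: (1, 8) and (3, 7) with distance 2.2361

The closest pair is (1, 8) and (3, 7) with Euclidean distance 2.2361. For 7 points, brute-force pairwise comparison is shown above. For large n, the divide-and-conquer algorithm (sort by x, recurse on halves, check the dividing strip) achieves O(n log n).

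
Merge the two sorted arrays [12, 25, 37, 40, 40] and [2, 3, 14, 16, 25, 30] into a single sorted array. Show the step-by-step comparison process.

Merging process:

Compare 12 vs 2: take 2 from right. Merged: [2]
Compare 12 vs 3: take 3 from right. Merged: [2, 3]
Compare 12 vs 14: take 12 from left. Merged: [2, 3, 12]
Compare 25 vs 14: take 14 from right. Merged: [2, 3, 12, 14]
Compare 25 vs 16: take 16 from right. Merged: [2, 3, 12, 14, 16]
Compare 25 vs 25: take 25 from left. Merged: [2, 3, 12, 14, 16, 25]
Compare 37 vs 25: take 25 from right. Merged: [2, 3, 12, 14, 16, 25, 25]
Compare 37 vs 30: take 30 from right. Merged: [2, 3, 12, 14, 16, 25, 25, 30]
Append remaining from left: [37, 40, 40]. Merged: [2, 3, 12, 14, 16, 25, 25, 30, 37, 40, 40]

Final merged array: [2, 3, 12, 14, 16, 25, 25, 30, 37, 40, 40]
Total comparisons: 8

The merged array is [2, 3, 12, 14, 16, 25, 25, 30, 37, 40, 40], requiring 8 comparisons. The merge step runs in O(n) time where n is the total number of elements.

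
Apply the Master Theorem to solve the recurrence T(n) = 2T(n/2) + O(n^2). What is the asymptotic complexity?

Master Theorem for T(n) = 2T(n/2) + O(n^2):

a = 2, b = 2, c = 2
log_b(a) = log_2(2) = 1.0000

Case 3: c = 2 > log_2(2) = 1.0000
T(n) = O(n^2) = O(n^2)

For T(n) = 2T(n/2) + O(n^2): log_2(2) = 1.0000. This is Case 3 of the Master Theorem (c > log_b(a), work dominated by root), giving O(n^2).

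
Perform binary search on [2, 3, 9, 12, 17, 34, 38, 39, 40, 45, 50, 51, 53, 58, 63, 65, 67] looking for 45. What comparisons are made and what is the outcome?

Binary search for 45 in [2, 3, 9, 12, 17, 34, 38, 39, 40, 45, 50, 51, 53, 58, 63, 65, 67]:

lo=0, hi=16, mid=8, arr[mid]=40 -> 40 < 45, search right half
lo=9, hi=16, mid=12, arr[mid]=53 -> 53 > 45, search left half
lo=9, hi=11, mid=10, arr[mid]=50 -> 50 > 45, search left half
lo=9, hi=9, mid=9, arr[mid]=45 -> Found target at index 9!

Binary search finds 45 at index 9 after 4 comparisons. The search repeatedly halves the search space by comparing with the middle element.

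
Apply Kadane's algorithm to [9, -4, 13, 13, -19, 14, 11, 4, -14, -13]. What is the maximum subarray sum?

Using Kadane's algorithm on [9, -4, 13, 13, -19, 14, 11, 4, -14, -13]:

Scanning through the array:
Position 1 (value -4): max_ending_here = 5, max_so_far = 9
Position 2 (value 13): max_ending_here = 18, max_so_far = 18
Position 3 (value 13): max_ending_here = 31, max_so_far = 31
Position 4 (value -19): max_ending_here = 12, max_so_far = 31
Position 5 (value 14): max_ending_here = 26, max_so_far = 31
Position 6 (value 11): max_ending_here = 37, max_so_far = 37
Position 7 (value 4): max_ending_here = 41, max_so_far = 41
Position 8 (value -14): max_ending_here = 27, max_so_far = 41
Position 9 (value -13): max_ending_here = 14, max_so_far = 41

Maximum subarray: [9, -4, 13, 13, -19, 14, 11, 4]
Maximum sum: 41

The maximum subarray is [9, -4, 13, 13, -19, 14, 11, 4] with sum 41. This subarray runs from index 0 to index 7.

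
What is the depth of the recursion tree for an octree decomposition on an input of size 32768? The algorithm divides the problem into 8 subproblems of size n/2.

For divide and conquer with division factor 2:

Problem sizes at each level:
Level 0: 32768
Level 1: 16384
Level 2: 8192
Level 3: 4096
Level 4: 2048
Level 5: 1024
Level 6: 512
Level 7: 256
Level 8: 128
Level 9: 64
Level 10: 32
Level 11: 16
Level 12: 8
Level 13: 4
Level 14: 2
Level 15: 1

The root is level 0 and the size-1 base case is level 15 (the tree spans levels 0 through 15, i.e. 16 levels counting the root), so the depth is the number of divisions: log_2(32768) = 15

The recursion tree depth is log_2(32768) = 15. At each level, the problem size is divided by 2, so it takes 15 divisions to reduce to a base case of size 1. The algorithm makes 8 recursive calls at each level.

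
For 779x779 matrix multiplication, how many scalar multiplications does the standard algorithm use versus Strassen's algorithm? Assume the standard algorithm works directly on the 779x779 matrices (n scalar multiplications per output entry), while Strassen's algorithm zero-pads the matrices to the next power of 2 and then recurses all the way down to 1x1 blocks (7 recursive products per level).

Matrix multiplication for 779x779 matrices:

Strassen's algorithm requires power-of-2 dimensions. Pad 779x779 to 1024x1024 (next power of 2).

Standard algorithm: 779^3 = 472729139 multiplications
Strassen's algorithm: 7^(log2(1024)) = 7^10 = 282475249 multiplications
Savings: 472729139 - 282475249 = 190253890 multiplications

Standard: 472729139 multiplications (779^3). Strassen: 282475249 multiplications (7^10, after padding to 1024x1024). Strassen reduces 8 recursive multiplications to 7 at each level.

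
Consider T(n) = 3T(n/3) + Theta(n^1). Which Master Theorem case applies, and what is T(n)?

Master Theorem for T(n) = 3T(n/3) + O(n^1):

a = 3, b = 3, c = 1
log_b(a) = log_3(3) = 1.0000

Case 2: c = 1 = log_3(3) = 1.0000
T(n) = O(n^1 log n) = O(n log n)

For T(n) = 3T(n/3) + O(n^1): log_3(3) = 1.0000. This is Case 2 of the Master Theorem (c = log_b(a), equal work at all levels), giving O(n log n).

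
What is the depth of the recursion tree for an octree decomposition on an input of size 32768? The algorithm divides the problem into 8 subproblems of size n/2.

For divide and conquer with division factor 2:

Problem sizes at each level:
Level 0: 32768
Level 1: 16384
Level 2: 8192
Level 3: 4096
Level 4: 2048
Level 5: 1024
Level 6: 512
Level 7: 256
Level 8: 128
Level 9: 64
Level 10: 32
Level 11: 16
Level 12: 8
Level 13: 4
Level 14: 2
Level 15: 1

The root is level 0 and the size-1 base case is level 15 (the tree spans levels 0 through 15, i.e. 16 levels counting the root), so the depth is the number of divisions: log_2(32768) = 15

The recursion tree depth is log_2(32768) = 15. At each level, the problem size is divided by 2, so it takes 15 divisions to reduce to a base case of size 1. The algorithm makes 8 recursive calls at each level.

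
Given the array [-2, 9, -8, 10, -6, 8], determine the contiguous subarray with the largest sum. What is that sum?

Using Kadane's algorithm on [-2, 9, -8, 10, -6, 8]:

Scanning through the array:
Position 1 (value 9): max_ending_here = 9, max_so_far = 9
Position 2 (value -8): max_ending_here = 1, max_so_far = 9
Position 3 (value 10): max_ending_here = 11, max_so_far = 11
Position 4 (value -6): max_ending_here = 5, max_so_far = 11
Position 5 (value 8): max_ending_here = 13, max_so_far = 13

Maximum subarray: [9, -8, 10, -6, 8]
Maximum sum: 13

The maximum subarray is [9, -8, 10, -6, 8] with sum 13. This subarray runs from index 1 to index 5.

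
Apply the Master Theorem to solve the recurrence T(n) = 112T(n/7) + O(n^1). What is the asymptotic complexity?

Master Theorem for T(n) = 112T(n/7) + O(n^1):

a = 112, b = 7, c = 1
log_b(a) = log_7(112) = 2.4248

Case 1: c = 1 < log_7(112) = 2.4248
T(n) = O(n^(log_7 112))

For T(n) = 112T(n/7) + O(n^1): log_7(112) = 2.4248. This is Case 1 of the Master Theorem (c < log_b(a), work dominated by leaves), giving O(n^(log_7 112)).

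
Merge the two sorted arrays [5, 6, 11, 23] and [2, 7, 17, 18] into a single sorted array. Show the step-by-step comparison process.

Merging process:

Compare 5 vs 2: take 2 from right. Merged: [2]
Compare 5 vs 7: take 5 from left. Merged: [2, 5]
Compare 6 vs 7: take 6 from left. Merged: [2, 5, 6]
Compare 11 vs 7: take 7 from right. Merged: [2, 5, 6, 7]
Compare 11 vs 17: take 11 from left. Merged: [2, 5, 6, 7, 11]
Compare 23 vs 17: take 17 from right. Merged: [2, 5, 6, 7, 11, 17]
Compare 23 vs 18: take 18 from right. Merged: [2, 5, 6, 7, 11, 17, 18]
Append remaining from left: [23]. Merged: [2, 5, 6, 7, 11, 17, 18, 23]

Final merged array: [2, 5, 6, 7, 11, 17, 18, 23]
Total comparisons: 7

The merged array is [2, 5, 6, 7, 11, 17, 18, 23], requiring 7 comparisons. The merge step runs in O(n) time where n is the total number of elements.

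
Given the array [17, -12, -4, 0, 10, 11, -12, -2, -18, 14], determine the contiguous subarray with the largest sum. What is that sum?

Using Kadane's algorithm on [17, -12, -4, 0, 10, 11, -12, -2, -18, 14]:

Scanning through the array:
Position 1 (value -12): max_ending_here = 5, max_so_far = 17
Position 2 (value -4): max_ending_here = 1, max_so_far = 17
Position 3 (value 0): max_ending_here = 1, max_so_far = 17
Position 4 (value 10): max_ending_here = 11, max_so_far = 17
Position 5 (value 11): max_ending_here = 22, max_so_far = 22
Position 6 (value -12): max_ending_here = 10, max_so_far = 22
Position 7 (value -2): max_ending_here = 8, max_so_far = 22
Position 8 (value -18): max_ending_here = -10, max_so_far = 22
Position 9 (value 14): max_ending_here = 14, max_so_far = 22

Maximum subarray: [17, -12, -4, 0, 10, 11]
Maximum sum: 22

The maximum subarray is [17, -12, -4, 0, 10, 11] with sum 22. This subarray runs from index 0 to index 5.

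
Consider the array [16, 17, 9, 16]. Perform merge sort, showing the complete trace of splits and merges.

Merge sort trace:

Split: [16, 17, 9, 16] -> [16, 17] and [9, 16]
  Split: [16, 17] -> [16] and [17]
  Merge: [16] + [17] -> [16, 17]
  Split: [9, 16] -> [9] and [16]
  Merge: [9] + [16] -> [9, 16]
Merge: [16, 17] + [9, 16] -> [9, 16, 16, 17]

Final sorted array: [9, 16, 16, 17]

The merge sort proceeds by recursively splitting the array and merging sorted halves.
After all merges, the sorted array is [9, 16, 16, 17].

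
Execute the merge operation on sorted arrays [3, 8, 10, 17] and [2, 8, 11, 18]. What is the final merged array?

Merging process:

Compare 3 vs 2: take 2 from right. Merged: [2]
Compare 3 vs 8: take 3 from left. Merged: [2, 3]
Compare 8 vs 8: take 8 from left. Merged: [2, 3, 8]
Compare 10 vs 8: take 8 from right. Merged: [2, 3, 8, 8]
Compare 10 vs 11: take 10 from left. Merged: [2, 3, 8, 8, 10]
Compare 17 vs 11: take 11 from right. Merged: [2, 3, 8, 8, 10, 11]
Compare 17 vs 18: take 17 from left. Merged: [2, 3, 8, 8, 10, 11, 17]
Append remaining from right: [18]. Merged: [2, 3, 8, 8, 10, 11, 17, 18]

Final merged array: [2, 3, 8, 8, 10, 11, 17, 18]
Total comparisons: 7

The merged array is [2, 3, 8, 8, 10, 11, 17, 18], requiring 7 comparisons. The merge step runs in O(n) time where n is the total number of elements.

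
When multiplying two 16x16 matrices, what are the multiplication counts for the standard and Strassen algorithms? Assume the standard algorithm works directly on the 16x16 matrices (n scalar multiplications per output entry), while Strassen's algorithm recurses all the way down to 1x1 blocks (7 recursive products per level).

Matrix multiplication for 16x16 matrices:

Standard algorithm: 16^3 = 4096 multiplications
Strassen's algorithm: 7^(log2(16)) = 7^4 = 2401 multiplications
Savings: 4096 - 2401 = 1695 multiplications

Standard: 4096 multiplications (16^3). Strassen: 2401 multiplications (7^4). Strassen reduces 8 recursive multiplications to 7 at each level.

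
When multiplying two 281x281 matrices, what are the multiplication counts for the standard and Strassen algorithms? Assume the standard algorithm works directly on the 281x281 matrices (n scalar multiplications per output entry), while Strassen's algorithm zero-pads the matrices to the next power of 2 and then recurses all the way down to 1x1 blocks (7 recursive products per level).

Matrix multiplication for 281x281 matrices:

Strassen's algorithm requires power-of-2 dimensions. Pad 281x281 to 512x512 (next power of 2).

Standard algorithm: 281^3 = 22188041 multiplications
Strassen's algorithm: 7^(log2(512)) = 7^9 = 40353607 multiplications
Difference: 22188041 - 40353607 = -18165566 (Strassen uses MORE here due to padding overhead — for small or just-over-power-of-2 n, padding can outweigh the per-level savings)

Standard: 22188041 multiplications (281^3). Strassen: 40353607 multiplications (7^9, after padding to 512x512). Strassen reduces 8 recursive multiplications to 7 at each level.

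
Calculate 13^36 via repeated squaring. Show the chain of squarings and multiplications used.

Computing 13^36 by squaring (build up from 13^1; each line after the first costs one multiplication):

13^1 = 13
13^2 = (13^1)^2 = 13^2 = 169
13^4 = (13^2)^2 = 169^2 = 28561
13^8 = (13^4)^2 = 28561^2 = 815730721
13^9 = 13 * 13^8 = 13 * 815730721 = 10604499373
13^18 = (13^9)^2 = 10604499373^2 = 112455406951957393129
13^36 = (13^18)^2 = 112455406951957393129^2 = 12646218552730347184269489080961456410641

Result: 12646218552730347184269489080961456410641
Multiplications needed: 6 (6 lines after 13^1)

13^36 = 12646218552730347184269489080961456410641. Using exponentiation by squaring, this requires 6 multiplications. The key idea: if the exponent is even, square the half-power; if odd, multiply by the base once.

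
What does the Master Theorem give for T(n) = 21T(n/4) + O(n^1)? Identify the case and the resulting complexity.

Master Theorem for T(n) = 21T(n/4) + O(n^1):

a = 21, b = 4, c = 1
log_b(a) = log_4(21) = 2.1962

Case 1: c = 1 < log_4(21) = 2.1962
T(n) = O(n^(log_4 21))

For T(n) = 21T(n/4) + O(n^1): log_4(21) = 2.1962. This is Case 1 of the Master Theorem (c < log_b(a), work dominated by leaves), giving O(n^(log_4 21)).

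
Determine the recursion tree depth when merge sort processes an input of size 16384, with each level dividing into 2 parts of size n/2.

For divide and conquer with division factor 2:

Problem sizes at each level:
Level 0: 16384
Level 1: 8192
Level 2: 4096
Level 3: 2048
Level 4: 1024
Level 5: 512
Level 6: 256
Level 7: 128
Level 8: 64
Level 9: 32
Level 10: 16
Level 11: 8
Level 12: 4
Level 13: 2
Level 14: 1

The root is level 0 and the size-1 base case is level 14 (the tree spans levels 0 through 14, i.e. 15 levels counting the root), so the depth is the number of divisions: log_2(16384) = 14

The recursion tree depth is log_2(16384) = 14. At each level, the problem size is divided by 2, so it takes 14 divisions to reduce to a base case of size 1. The algorithm makes 2 recursive calls at each level.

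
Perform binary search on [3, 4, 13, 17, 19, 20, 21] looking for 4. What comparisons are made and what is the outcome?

Binary search for 4 in [3, 4, 13, 17, 19, 20, 21]:

lo=0, hi=6, mid=3, arr[mid]=17 -> 17 > 4, search left half
lo=0, hi=2, mid=1, arr[mid]=4 -> Found target at index 1!

Binary search finds 4 at index 1 after 2 comparisons. The search repeatedly halves the search space by comparing with the middle element.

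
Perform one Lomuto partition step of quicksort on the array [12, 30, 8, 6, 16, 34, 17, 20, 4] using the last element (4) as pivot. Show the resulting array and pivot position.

Lomuto partition with pivot = 4:

Initial array: [12, 30, 8, 6, 16, 34, 17, 20, 4]

arr[0]=12 > 4: no swap
arr[1]=30 > 4: no swap
arr[2]=8 > 4: no swap
arr[3]=6 > 4: no swap
arr[4]=16 > 4: no swap
arr[5]=34 > 4: no swap
arr[6]=17 > 4: no swap
arr[7]=20 > 4: no swap

Place pivot at position 0: [4, 30, 8, 6, 16, 34, 17, 20, 12]
Pivot position: 0

After partitioning with pivot 4, the array becomes [4, 30, 8, 6, 16, 34, 17, 20, 12]. The pivot is placed at index 0. All elements to the left of the pivot are <= 4, and all elements to the right are > 4.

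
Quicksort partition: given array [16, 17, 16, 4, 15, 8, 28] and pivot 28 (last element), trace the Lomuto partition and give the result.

Lomuto partition with pivot = 28:

Initial array: [16, 17, 16, 4, 15, 8, 28]

arr[0]=16 <= 28: swap with position 0, array becomes [16, 17, 16, 4, 15, 8, 28]
arr[1]=17 <= 28: swap with position 1, array becomes [16, 17, 16, 4, 15, 8, 28]
arr[2]=16 <= 28: swap with position 2, array becomes [16, 17, 16, 4, 15, 8, 28]
arr[3]=4 <= 28: swap with position 3, array becomes [16, 17, 16, 4, 15, 8, 28]
arr[4]=15 <= 28: swap with position 4, array becomes [16, 17, 16, 4, 15, 8, 28]
arr[5]=8 <= 28: swap with position 5, array becomes [16, 17, 16, 4, 15, 8, 28]

Place pivot at position 6: [16, 17, 16, 4, 15, 8, 28]
Pivot position: 6

After partitioning with pivot 28, the array becomes [16, 17, 16, 4, 15, 8, 28]. The pivot is placed at index 6. All elements to the left of the pivot are <= 28, and all elements to the right are > 28.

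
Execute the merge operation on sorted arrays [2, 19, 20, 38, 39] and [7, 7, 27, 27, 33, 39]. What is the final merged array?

Merging process:

Compare 2 vs 7: take 2 from left. Merged: [2]
Compare 19 vs 7: take 7 from right. Merged: [2, 7]
Compare 19 vs 7: take 7 from right. Merged: [2, 7, 7]
Compare 19 vs 27: take 19 from left. Merged: [2, 7, 7, 19]
Compare 20 vs 27: take 20 from left. Merged: [2, 7, 7, 19, 20]
Compare 38 vs 27: take 27 from right. Merged: [2, 7, 7, 19, 20, 27]
Compare 38 vs 27: take 27 from right. Merged: [2, 7, 7, 19, 20, 27, 27]
Compare 38 vs 33: take 33 from right. Merged: [2, 7, 7, 19, 20, 27, 27, 33]
Compare 38 vs 39: take 38 from left. Merged: [2, 7, 7, 19, 20, 27, 27, 33, 38]
Compare 39 vs 39: take 39 from left. Merged: [2, 7, 7, 19, 20, 27, 27, 33, 38, 39]
Append remaining from right: [39]. Merged: [2, 7, 7, 19, 20, 27, 27, 33, 38, 39, 39]

Final merged array: [2, 7, 7, 19, 20, 27, 27, 33, 38, 39, 39]
Total comparisons: 10

The merged array is [2, 7, 7, 19, 20, 27, 27, 33, 38, 39, 39], requiring 10 comparisons. The merge step runs in O(n) time where n is the total number of elements.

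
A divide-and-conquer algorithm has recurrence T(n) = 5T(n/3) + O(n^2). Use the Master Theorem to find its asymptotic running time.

Master Theorem for T(n) = 5T(n/3) + O(n^2):

a = 5, b = 3, c = 2
log_b(a) = log_3(5) = 1.4650

Case 3: c = 2 > log_3(5) = 1.4650
T(n) = O(n^2) = O(n^2)

For T(n) = 5T(n/3) + O(n^2): log_3(5) = 1.4650. This is Case 3 of the Master Theorem (c > log_b(a), work dominated by root), giving O(n^2).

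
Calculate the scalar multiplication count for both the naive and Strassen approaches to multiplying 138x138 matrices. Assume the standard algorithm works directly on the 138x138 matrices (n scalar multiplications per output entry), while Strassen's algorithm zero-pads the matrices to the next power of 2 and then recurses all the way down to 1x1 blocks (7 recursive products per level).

Matrix multiplication for 138x138 matrices:

Strassen's algorithm requires power-of-2 dimensions. Pad 138x138 to 256x256 (next power of 2).

Standard algorithm: 138^3 = 2628072 multiplications
Strassen's algorithm: 7^(log2(256)) = 7^8 = 5764801 multiplications
Difference: 2628072 - 5764801 = -3136729 (Strassen uses MORE here due to padding overhead — for small or just-over-power-of-2 n, padding can outweigh the per-level savings)

Standard: 2628072 multiplications (138^3). Strassen: 5764801 multiplications (7^8, after padding to 256x256). Strassen reduces 8 recursive multiplications to 7 at each level.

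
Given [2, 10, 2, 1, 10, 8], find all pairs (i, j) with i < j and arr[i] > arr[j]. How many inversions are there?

Finding inversions in [2, 10, 2, 1, 10, 8]:

(0, 3): arr[0]=2 > arr[3]=1
(1, 2): arr[1]=10 > arr[2]=2
(1, 3): arr[1]=10 > arr[3]=1
(1, 5): arr[1]=10 > arr[5]=8
(2, 3): arr[2]=2 > arr[3]=1
(4, 5): arr[4]=10 > arr[5]=8

Total inversions: 6

The array has 6 inversion(s): (0,3), (1,2), (1,3), (1,5), (2,3), (4,5). Each pair (i,j) satisfies i < j and arr[i] > arr[j].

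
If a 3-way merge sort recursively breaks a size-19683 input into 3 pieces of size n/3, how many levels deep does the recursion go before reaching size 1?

For divide and conquer with division factor 3:

Problem sizes at each level:
Level 0: 19683
Level 1: 6561
Level 2: 2187
Level 3: 729
Level 4: 243
Level 5: 81
Level 6: 27
Level 7: 9
Level 8: 3
Level 9: 1

The root is level 0 and the size-1 base case is level 9 (the tree spans levels 0 through 9, i.e. 10 levels counting the root), so the depth is the number of divisions: log_3(19683) = 9

The recursion tree depth is log_3(19683) = 9. At each level, the problem size is divided by 3, so it takes 9 divisions to reduce to a base case of size 1. The algorithm makes 3 recursive calls at each level.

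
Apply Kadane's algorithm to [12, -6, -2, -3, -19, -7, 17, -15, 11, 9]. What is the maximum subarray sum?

Using Kadane's algorithm on [12, -6, -2, -3, -19, -7, 17, -15, 11, 9]:

Scanning through the array:
Position 1 (value -6): max_ending_here = 6, max_so_far = 12
Position 2 (value -2): max_ending_here = 4, max_so_far = 12
Position 3 (value -3): max_ending_here = 1, max_so_far = 12
Position 4 (value -19): max_ending_here = -18, max_so_far = 12
Position 5 (value -7): max_ending_here = -7, max_so_far = 12
Position 6 (value 17): max_ending_here = 17, max_so_far = 17
Position 7 (value -15): max_ending_here = 2, max_so_far = 17
Position 8 (value 11): max_ending_here = 13, max_so_far = 17
Position 9 (value 9): max_ending_here = 22, max_so_far = 22

Maximum subarray: [17, -15, 11, 9]
Maximum sum: 22

The maximum subarray is [17, -15, 11, 9] with sum 22. This subarray runs from index 6 to index 9.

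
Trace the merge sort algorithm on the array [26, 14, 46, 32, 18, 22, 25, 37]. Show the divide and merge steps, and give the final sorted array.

Merge sort trace:

Split: [26, 14, 46, 32, 18, 22, 25, 37] -> [26, 14, 46, 32] and [18, 22, 25, 37]
  Split: [26, 14, 46, 32] -> [26, 14] and [46, 32]
    Split: [26, 14] -> [26] and [14]
    Merge: [26] + [14] -> [14, 26]
    Split: [46, 32] -> [46] and [32]
    Merge: [46] + [32] -> [32, 46]
  Merge: [14, 26] + [32, 46] -> [14, 26, 32, 46]
  Split: [18, 22, 25, 37] -> [18, 22] and [25, 37]
    Split: [18, 22] -> [18] and [22]
    Merge: [18] + [22] -> [18, 22]
    Split: [25, 37] -> [25] and [37]
    Merge: [25] + [37] -> [25, 37]
  Merge: [18, 22] + [25, 37] -> [18, 22, 25, 37]
Merge: [14, 26, 32, 46] + [18, 22, 25, 37] -> [14, 18, 22, 25, 26, 32, 37, 46]

Final sorted array: [14, 18, 22, 25, 26, 32, 37, 46]

The merge sort proceeds by recursively splitting the array and merging sorted halves.
After all merges, the sorted array is [14, 18, 22, 25, 26, 32, 37, 46].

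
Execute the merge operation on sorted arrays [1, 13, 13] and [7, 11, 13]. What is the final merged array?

Merging process:

Compare 1 vs 7: take 1 from left. Merged: [1]
Compare 13 vs 7: take 7 from right. Merged: [1, 7]
Compare 13 vs 11: take 11 from right. Merged: [1, 7, 11]
Compare 13 vs 13: take 13 from left. Merged: [1, 7, 11, 13]
Compare 13 vs 13: take 13 from left. Merged: [1, 7, 11, 13, 13]
Append remaining from right: [13]. Merged: [1, 7, 11, 13, 13, 13]

Final merged array: [1, 7, 11, 13, 13, 13]
Total comparisons: 5

The merged array is [1, 7, 11, 13, 13, 13], requiring 5 comparisons. The merge step runs in O(n) time where n is the total number of elements.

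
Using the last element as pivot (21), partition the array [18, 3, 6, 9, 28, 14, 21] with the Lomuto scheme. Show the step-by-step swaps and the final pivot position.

Lomuto partition with pivot = 21:

Initial array: [18, 3, 6, 9, 28, 14, 21]

arr[0]=18 <= 21: swap with position 0, array becomes [18, 3, 6, 9, 28, 14, 21]
arr[1]=3 <= 21: swap with position 1, array becomes [18, 3, 6, 9, 28, 14, 21]
arr[2]=6 <= 21: swap with position 2, array becomes [18, 3, 6, 9, 28, 14, 21]
arr[3]=9 <= 21: swap with position 3, array becomes [18, 3, 6, 9, 28, 14, 21]
arr[4]=28 > 21: no swap
arr[5]=14 <= 21: swap with position 4, array becomes [18, 3, 6, 9, 14, 28, 21]

Place pivot at position 5: [18, 3, 6, 9, 14, 21, 28]
Pivot position: 5

After partitioning with pivot 21, the array becomes [18, 3, 6, 9, 14, 21, 28]. The pivot is placed at index 5. All elements to the left of the pivot are <= 21, and all elements to the right are > 21.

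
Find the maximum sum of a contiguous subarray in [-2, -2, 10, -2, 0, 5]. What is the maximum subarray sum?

Using Kadane's algorithm on [-2, -2, 10, -2, 0, 5]:

Scanning through the array:
Position 1 (value -2): max_ending_here = -2, max_so_far = -2
Position 2 (value 10): max_ending_here = 10, max_so_far = 10
Position 3 (value -2): max_ending_here = 8, max_so_far = 10
Position 4 (value 0): max_ending_here = 8, max_so_far = 10
Position 5 (value 5): max_ending_here = 13, max_so_far = 13

Maximum subarray: [10, -2, 0, 5]
Maximum sum: 13

The maximum subarray is [10, -2, 0, 5] with sum 13. This subarray runs from index 2 to index 5.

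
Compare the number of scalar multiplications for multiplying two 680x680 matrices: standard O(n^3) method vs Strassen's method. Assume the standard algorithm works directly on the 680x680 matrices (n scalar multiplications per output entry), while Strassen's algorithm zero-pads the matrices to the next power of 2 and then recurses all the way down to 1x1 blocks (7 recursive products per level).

Matrix multiplication for 680x680 matrices:

Strassen's algorithm requires power-of-2 dimensions. Pad 680x680 to 1024x1024 (next power of 2).

Standard algorithm: 680^3 = 314432000 multiplications
Strassen's algorithm: 7^(log2(1024)) = 7^10 = 282475249 multiplications
Savings: 314432000 - 282475249 = 31956751 multiplications

Standard: 314432000 multiplications (680^3). Strassen: 282475249 multiplications (7^10, after padding to 1024x1024). Strassen reduces 8 recursive multiplications to 7 at each level.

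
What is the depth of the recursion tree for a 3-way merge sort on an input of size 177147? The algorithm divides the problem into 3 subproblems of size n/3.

For divide and conquer with division factor 3:

Problem sizes at each level:
Level 0: 177147
Level 1: 59049
Level 2: 19683
Level 3: 6561
Level 4: 2187
Level 5: 729
Level 6: 243
Level 7: 81
Level 8: 27
Level 9: 9
Level 10: 3
Level 11: 1

The root is level 0 and the size-1 base case is level 11 (the tree spans levels 0 through 11, i.e. 12 levels counting the root), so the depth is the number of divisions: log_3(177147) = 11

The recursion tree depth is log_3(177147) = 11. At each level, the problem size is divided by 3, so it takes 11 divisions to reduce to a base case of size 1. The algorithm makes 3 recursive calls at each level.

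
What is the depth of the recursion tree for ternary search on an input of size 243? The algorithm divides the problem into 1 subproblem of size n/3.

For divide and conquer with division factor 3:

Problem sizes at each level:
Level 0: 243
Level 1: 81
Level 2: 27
Level 3: 9
Level 4: 3
Level 5: 1

The root is level 0 and the size-1 base case is level 5 (the tree spans levels 0 through 5, i.e. 6 levels counting the root), so the depth is the number of divisions: log_3(243) = 5

The recursion tree depth is log_3(243) = 5. At each level, the problem size is divided by 3, so it takes 5 divisions to reduce to a base case of size 1. The algorithm makes 1 recursive call at each level.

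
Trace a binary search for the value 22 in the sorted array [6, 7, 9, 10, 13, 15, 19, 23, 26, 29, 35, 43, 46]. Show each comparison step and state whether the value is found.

Binary search for 22 in [6, 7, 9, 10, 13, 15, 19, 23, 26, 29, 35, 43, 46]:

lo=0, hi=12, mid=6, arr[mid]=19 -> 19 < 22, search right half
lo=7, hi=12, mid=9, arr[mid]=29 -> 29 > 22, search left half
lo=7, hi=8, mid=7, arr[mid]=23 -> 23 > 22, search left half
lo=7 > hi=6, target 22 not found

Binary search determines that 22 is not in the array after 3 comparisons. The search space was exhausted without finding the target.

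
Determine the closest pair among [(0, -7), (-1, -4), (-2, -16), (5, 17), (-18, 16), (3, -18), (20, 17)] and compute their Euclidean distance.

Computing all pairwise distances among 7 points:

d((0, -7), (-1, -4)) = 3.1623 <-- minimum
d((0, -7), (-2, -16)) = 9.2195
d((0, -7), (5, 17)) = 24.5153
d((0, -7), (-18, 16)) = 29.2062
d((0, -7), (3, -18)) = 11.4018
d((0, -7), (20, 17)) = 31.241
d((-1, -4), (-2, -16)) = 12.0416
d((-1, -4), (5, 17)) = 21.8403
d((-1, -4), (-18, 16)) = 26.2488
d((-1, -4), (3, -18)) = 14.5602
d((-1, -4), (20, 17)) = 29.6985
d((-2, -16), (5, 17)) = 33.7343
d((-2, -16), (-18, 16)) = 35.7771
d((-2, -16), (3, -18)) = 5.3852
d((-2, -16), (20, 17)) = 39.6611
d((5, 17), (-18, 16)) = 23.0217
d((5, 17), (3, -18)) = 35.0571
d((5, 17), (20, 17)) = 15.0
d((-18, 16), (3, -18)) = 39.9625
d((-18, 16), (20, 17)) = 38.0132
d((3, -18), (20, 17)) = 38.9102

Closest pair: (0, -7) and (-1, -4) with distance 3.1623

The closest pair is (0, -7) and (-1, -4) with Euclidean distance 3.1623. For 7 points, brute-force pairwise comparison is shown above. For large n, the divide-and-conquer algorithm (sort by x, recurse on halves, check the dividing strip) achieves O(n log n).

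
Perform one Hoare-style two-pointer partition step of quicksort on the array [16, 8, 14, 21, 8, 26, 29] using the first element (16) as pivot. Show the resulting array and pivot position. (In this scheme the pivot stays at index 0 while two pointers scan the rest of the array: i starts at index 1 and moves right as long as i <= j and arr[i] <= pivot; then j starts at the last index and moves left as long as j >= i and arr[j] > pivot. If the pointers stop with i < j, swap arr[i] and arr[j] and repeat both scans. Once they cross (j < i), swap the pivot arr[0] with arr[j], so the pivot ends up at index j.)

Hoare-style two-pointer partition with pivot = 16:

Initial array: [16, 8, 14, 21, 8, 26, 29]

Pointers start at i = 1, j = 6.
i stops at index 3 (arr[3]=21 > 16), j stops at index 4 (arr[4]=8 <= 16): swap arr[3] and arr[4], array becomes [16, 8, 14, 8, 21, 26, 29]
i ends at 4, j ends at 3: the pointers have crossed (j < i), so scanning stops.

Swap pivot arr[0] with arr[3] to place pivot at position 3: [8, 8, 14, 16, 21, 26, 29]
Pivot position: 3

After partitioning with pivot 16, the array becomes [8, 8, 14, 16, 21, 26, 29]. The pivot is placed at index 3. All elements to the left of the pivot are <= 16, and all elements to the right are > 16.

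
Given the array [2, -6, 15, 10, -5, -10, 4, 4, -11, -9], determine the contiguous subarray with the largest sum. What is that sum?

Using Kadane's algorithm on [2, -6, 15, 10, -5, -10, 4, 4, -11, -9]:

Scanning through the array:
Position 1 (value -6): max_ending_here = -4, max_so_far = 2
Position 2 (value 15): max_ending_here = 15, max_so_far = 15
Position 3 (value 10): max_ending_here = 25, max_so_far = 25
Position 4 (value -5): max_ending_here = 20, max_so_far = 25
Position 5 (value -10): max_ending_here = 10, max_so_far = 25
Position 6 (value 4): max_ending_here = 14, max_so_far = 25
Position 7 (value 4): max_ending_here = 18, max_so_far = 25
Position 8 (value -11): max_ending_here = 7, max_so_far = 25
Position 9 (value -9): max_ending_here = -2, max_so_far = 25

Maximum subarray: [15, 10]
Maximum sum: 25

The maximum subarray is [15, 10] with sum 25. This subarray runs from index 2 to index 3.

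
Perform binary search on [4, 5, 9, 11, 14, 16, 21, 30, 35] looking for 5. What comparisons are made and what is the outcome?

Binary search for 5 in [4, 5, 9, 11, 14, 16, 21, 30, 35]:

lo=0, hi=8, mid=4, arr[mid]=14 -> 14 > 5, search left half
lo=0, hi=3, mid=1, arr[mid]=5 -> Found target at index 1!

Binary search finds 5 at index 1 after 2 comparisons. The search repeatedly halves the search space by comparing with the middle element.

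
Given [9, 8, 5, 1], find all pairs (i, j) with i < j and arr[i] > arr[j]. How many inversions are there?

Finding inversions in [9, 8, 5, 1]:

(0, 1): arr[0]=9 > arr[1]=8
(0, 2): arr[0]=9 > arr[2]=5
(0, 3): arr[0]=9 > arr[3]=1
(1, 2): arr[1]=8 > arr[2]=5
(1, 3): arr[1]=8 > arr[3]=1
(2, 3): arr[2]=5 > arr[3]=1

Total inversions: 6

The array has 6 inversion(s): (0,1), (0,2), (0,3), (1,2), (1,3), (2,3). Each pair (i,j) satisfies i < j and arr[i] > arr[j].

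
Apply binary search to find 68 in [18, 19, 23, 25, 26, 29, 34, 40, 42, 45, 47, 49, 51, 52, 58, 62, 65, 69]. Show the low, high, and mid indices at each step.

Binary search for 68 in [18, 19, 23, 25, 26, 29, 34, 40, 42, 45, 47, 49, 51, 52, 58, 62, 65, 69]:

lo=0, hi=17, mid=8, arr[mid]=42 -> 42 < 68, search right half
lo=9, hi=17, mid=13, arr[mid]=52 -> 52 < 68, search right half
lo=14, hi=17, mid=15, arr[mid]=62 -> 62 < 68, search right half
lo=16, hi=17, mid=16, arr[mid]=65 -> 65 < 68, search right half
lo=17, hi=17, mid=17, arr[mid]=69 -> 69 > 68, search left half
lo=17 > hi=16, target 68 not found

Binary search determines that 68 is not in the array after 5 comparisons. The search space was exhausted without finding the target.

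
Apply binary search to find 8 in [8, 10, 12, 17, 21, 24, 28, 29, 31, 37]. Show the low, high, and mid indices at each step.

Binary search for 8 in [8, 10, 12, 17, 21, 24, 28, 29, 31, 37]:

lo=0, hi=9, mid=4, arr[mid]=21 -> 21 > 8, search left half
lo=0, hi=3, mid=1, arr[mid]=10 -> 10 > 8, search left half
lo=0, hi=0, mid=0, arr[mid]=8 -> Found target at index 0!

Binary search finds 8 at index 0 after 3 comparisons. The search repeatedly halves the search space by comparing with the middle element.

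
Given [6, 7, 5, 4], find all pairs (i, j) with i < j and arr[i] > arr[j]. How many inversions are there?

Finding inversions in [6, 7, 5, 4]:

(0, 2): arr[0]=6 > arr[2]=5
(0, 3): arr[0]=6 > arr[3]=4
(1, 2): arr[1]=7 > arr[2]=5
(1, 3): arr[1]=7 > arr[3]=4
(2, 3): arr[2]=5 > arr[3]=4

Total inversions: 5

The array has 5 inversion(s): (0,2), (0,3), (1,2), (1,3), (2,3). Each pair (i,j) satisfies i < j and arr[i] > arr[j].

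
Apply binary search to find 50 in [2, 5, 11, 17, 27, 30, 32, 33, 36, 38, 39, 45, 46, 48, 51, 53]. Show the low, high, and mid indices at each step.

Binary search for 50 in [2, 5, 11, 17, 27, 30, 32, 33, 36, 38, 39, 45, 46, 48, 51, 53]:

lo=0, hi=15, mid=7, arr[mid]=33 -> 33 < 50, search right half
lo=8, hi=15, mid=11, arr[mid]=45 -> 45 < 50, search right half
lo=12, hi=15, mid=13, arr[mid]=48 -> 48 < 50, search right half
lo=14, hi=15, mid=14, arr[mid]=51 -> 51 > 50, search left half
lo=14 > hi=13, target 50 not found

Binary search determines that 50 is not in the array after 4 comparisons. The search space was exhausted without finding the target.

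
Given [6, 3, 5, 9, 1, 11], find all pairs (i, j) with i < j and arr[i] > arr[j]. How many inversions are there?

Finding inversions in [6, 3, 5, 9, 1, 11]:

(0, 1): arr[0]=6 > arr[1]=3
(0, 2): arr[0]=6 > arr[2]=5
(0, 4): arr[0]=6 > arr[4]=1
(1, 4): arr[1]=3 > arr[4]=1
(2, 4): arr[2]=5 > arr[4]=1
(3, 4): arr[3]=9 > arr[4]=1

Total inversions: 6

The array has 6 inversion(s): (0,1), (0,2), (0,4), (1,4), (2,4), (3,4). Each pair (i,j) satisfies i < j and arr[i] > arr[j].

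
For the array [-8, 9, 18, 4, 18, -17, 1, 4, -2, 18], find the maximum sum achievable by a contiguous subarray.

Using Kadane's algorithm on [-8, 9, 18, 4, 18, -17, 1, 4, -2, 18]:

Scanning through the array:
Position 1 (value 9): max_ending_here = 9, max_so_far = 9
Position 2 (value 18): max_ending_here = 27, max_so_far = 27
Position 3 (value 4): max_ending_here = 31, max_so_far = 31
Position 4 (value 18): max_ending_here = 49, max_so_far = 49
Position 5 (value -17): max_ending_here = 32, max_so_far = 49
Position 6 (value 1): max_ending_here = 33, max_so_far = 49
Position 7 (value 4): max_ending_here = 37, max_so_far = 49
Position 8 (value -2): max_ending_here = 35, max_so_far = 49
Position 9 (value 18): max_ending_here = 53, max_so_far = 53

Maximum subarray: [9, 18, 4, 18, -17, 1, 4, -2, 18]
Maximum sum: 53

The maximum subarray is [9, 18, 4, 18, -17, 1, 4, -2, 18] with sum 53. This subarray runs from index 1 to index 9.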